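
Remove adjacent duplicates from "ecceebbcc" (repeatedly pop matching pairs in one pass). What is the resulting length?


Input: ecceebbcc
Stack-based adjacent duplicate removal:
  Read 'e': push. Stack: e
  Read 'c': push. Stack: ec
  Read 'c': matches stack top 'c' => pop. Stack: e
  Read 'e': matches stack top 'e' => pop. Stack: (empty)
  Read 'e': push. Stack: e
  Read 'b': push. Stack: eb
  Read 'b': matches stack top 'b' => pop. Stack: e
  Read 'c': push. Stack: ec
  Read 'c': matches stack top 'c' => pop. Stack: e
Final stack: "e" (length 1)

1


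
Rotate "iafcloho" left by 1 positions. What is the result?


Input: "iafcloho", rotate left by 1
First 1 characters: "i"
Remaining characters: "afcloho"
Concatenate remaining + first: "afcloho" + "i" = "afclohoi"

afclohoi


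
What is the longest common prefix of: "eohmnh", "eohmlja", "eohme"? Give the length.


Words: eohmnh, eohmlja, eohme
  Position 0: all 'e' => match
  Position 1: all 'o' => match
  Position 2: all 'h' => match
  Position 3: all 'm' => match
  Position 4: ('n', 'l', 'e') => mismatch, stop
LCP = "eohm" (length 4)

4


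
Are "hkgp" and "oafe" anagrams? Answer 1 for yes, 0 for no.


Strings: "hkgp", "oafe"
Sorted first:  ghkp
Sorted second: aefo
Differ at position 0: 'g' vs 'a' => not anagrams

0


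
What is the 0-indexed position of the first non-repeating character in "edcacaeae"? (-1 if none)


Input: edcacaeae
Character frequencies:
  'a': 3
  'c': 2
  'd': 1
  'e': 3
Scanning left to right for freq == 1:
  Position 0 ('e'): freq=3, skip
  Position 1 ('d'): unique! => answer = 1

1


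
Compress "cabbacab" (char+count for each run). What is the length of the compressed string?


Input: cabbacab
Runs:
  'c' x 1 => "c1"
  'a' x 1 => "a1"
  'b' x 2 => "b2"
  'a' x 1 => "a1"
  'c' x 1 => "c1"
  'a' x 1 => "a1"
  'b' x 1 => "b1"
Compressed: "c1a1b2a1c1a1b1"
Compressed length: 14

14


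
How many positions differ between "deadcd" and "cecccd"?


Comparing "deadcd" and "cecccd" position by position:
  Position 0: 'd' vs 'c' => DIFFER
  Position 1: 'e' vs 'e' => same
  Position 2: 'a' vs 'c' => DIFFER
  Position 3: 'd' vs 'c' => DIFFER
  Position 4: 'c' vs 'c' => same
  Position 5: 'd' vs 'd' => same
Positions that differ: 3

3


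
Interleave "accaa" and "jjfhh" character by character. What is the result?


Interleaving "accaa" and "jjfhh":
  Position 0: 'a' from first, 'j' from second => "aj"
  Position 1: 'c' from first, 'j' from second => "cj"
  Position 2: 'c' from first, 'f' from second => "cf"
  Position 3: 'a' from first, 'h' from second => "ah"
  Position 4: 'a' from first, 'h' from second => "ah"
Result: ajcjcfahah

ajcjcfahah


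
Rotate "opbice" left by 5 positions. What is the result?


Input: "opbice", rotate left by 5
First 5 characters: "opbic"
Remaining characters: "e"
Concatenate remaining + first: "e" + "opbic" = "eopbic"

eopbic


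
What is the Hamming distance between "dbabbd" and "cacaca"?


Comparing "dbabbd" and "cacaca" position by position:
  Position 0: 'd' vs 'c' => differ
  Position 1: 'b' vs 'a' => differ
  Position 2: 'a' vs 'c' => differ
  Position 3: 'b' vs 'a' => differ
  Position 4: 'b' vs 'c' => differ
  Position 5: 'd' vs 'a' => differ
Total differences (Hamming distance): 6

6


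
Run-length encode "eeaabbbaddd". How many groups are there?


Input: eeaabbbaddd
Scanning for consecutive runs:
  Group 1: 'e' x 2 (positions 0-1)
  Group 2: 'a' x 2 (positions 2-3)
  Group 3: 'b' x 3 (positions 4-6)
  Group 4: 'a' x 1 (positions 7-7)
  Group 5: 'd' x 3 (positions 8-10)
Total groups: 5

5


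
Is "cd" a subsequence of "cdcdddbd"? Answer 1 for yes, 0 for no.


Check if "cd" is a subsequence of "cdcdddbd"
Greedy scan:
  Position 0 ('c'): matches sub[0] = 'c'
  Position 1 ('d'): matches sub[1] = 'd'
  Position 2 ('c'): no match needed
  Position 3 ('d'): no match needed
  Position 4 ('d'): no match needed
  Position 5 ('d'): no match needed
  Position 6 ('b'): no match needed
  Position 7 ('d'): no match needed
All 2 characters matched => is a subsequence

1


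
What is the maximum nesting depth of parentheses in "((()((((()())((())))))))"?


Input: "((()((((()())((())))))))"
Tracking depth:
  Position 0 '(': depth becomes 1
  Position 1 '(': depth becomes 2
  Position 2 '(': depth becomes 3
  Position 3 ')': depth becomes 2
  Position 4 '(': depth becomes 3
  Position 5 '(': depth becomes 4
  Position 6 '(': depth becomes 5
  Position 7 '(': depth becomes 6
  Position 8 '(': depth becomes 7
  Position 9 ')': depth becomes 6
  Position 10 '(': depth becomes 7
  Position 11 ')': depth becomes 6
  Position 12 ')': depth becomes 5
  Position 13 '(': depth becomes 6
  Position 14 '(': depth becomes 7
  Position 15 '(': depth becomes 8
  Position 16 ')': depth becomes 7
  Position 17 ')': depth becomes 6
  Position 18 ')': depth becomes 5
  Position 19 ')': depth becomes 4
  Position 20 ')': depth becomes 3
  Position 21 ')': depth becomes 2
  Position 22 ')': depth becomes 1
  Position 23 ')': depth becomes 0
Maximum depth reached: 8

8


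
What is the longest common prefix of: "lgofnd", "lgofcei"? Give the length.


Words: lgofnd, lgofcei
  Position 0: all 'l' => match
  Position 1: all 'g' => match
  Position 2: all 'o' => match
  Position 3: all 'f' => match
  Position 4: ('n', 'c') => mismatch, stop
LCP = "lgof" (length 4)

4


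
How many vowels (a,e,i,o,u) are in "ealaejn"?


Input: ealaejn
Checking each character:
  'e' at position 0: vowel (running total: 1)
  'a' at position 1: vowel (running total: 2)
  'l' at position 2: consonant
  'a' at position 3: vowel (running total: 3)
  'e' at position 4: vowel (running total: 4)
  'j' at position 5: consonant
  'n' at position 6: consonant
Total vowels: 4

4


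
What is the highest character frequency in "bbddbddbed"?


Input: bbddbddbed
Character counts:
  'b': 4
  'd': 5
  'e': 1
Maximum frequency: 5

5


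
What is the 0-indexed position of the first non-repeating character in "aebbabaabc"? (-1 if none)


Input: aebbabaabc
Character frequencies:
  'a': 4
  'b': 4
  'c': 1
  'e': 1
Scanning left to right for freq == 1:
  Position 0 ('a'): freq=4, skip
  Position 1 ('e'): unique! => answer = 1

1


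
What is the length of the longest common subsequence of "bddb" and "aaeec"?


LCS of "bddb" and "aaeec"
DP table:
           a    a    e    e    c
      0    0    0    0    0    0
  b   0    0    0    0    0    0
  d   0    0    0    0    0    0
  d   0    0    0    0    0    0
  b   0    0    0    0    0    0
LCS length = dp[4][5] = 0

0


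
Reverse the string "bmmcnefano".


Input: bmmcnefano
Reading characters right to left:
  Position 9: 'o'
  Position 8: 'n'
  Position 7: 'a'
  Position 6: 'f'
  Position 5: 'e'
  Position 4: 'n'
  Position 3: 'c'
  Position 2: 'm'
  Position 1: 'm'
  Position 0: 'b'
Reversed: onafencmmb

onafencmmb


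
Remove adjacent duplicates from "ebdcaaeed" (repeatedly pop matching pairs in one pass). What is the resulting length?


Input: ebdcaaeed
Stack-based adjacent duplicate removal:
  Read 'e': push. Stack: e
  Read 'b': push. Stack: eb
  Read 'd': push. Stack: ebd
  Read 'c': push. Stack: ebdc
  Read 'a': push. Stack: ebdca
  Read 'a': matches stack top 'a' => pop. Stack: ebdc
  Read 'e': push. Stack: ebdce
  Read 'e': matches stack top 'e' => pop. Stack: ebdc
  Read 'd': push. Stack: ebdcd
Final stack: "ebdcd" (length 5)

5


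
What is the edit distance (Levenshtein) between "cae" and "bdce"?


Computing edit distance: "cae" -> "bdce"
DP table:
           b    d    c    e
      0    1    2    3    4
  c   1    1    2    2    3
  a   2    2    2    3    3
  e   3    3    3    3    3
Edit distance = dp[3][4] = 3

3


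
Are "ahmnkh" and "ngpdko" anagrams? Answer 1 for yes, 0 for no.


Strings: "ahmnkh", "ngpdko"
Sorted first:  ahhkmn
Sorted second: dgknop
Differ at position 0: 'a' vs 'd' => not anagrams

0


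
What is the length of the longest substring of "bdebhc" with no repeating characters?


Input: "bdebhc"
Sliding window (track last position of each char):
  Position 0 ('b'): window [0,0] length 1 -- new best
  Position 1 ('d'): window [0,1] length 2 -- new best
  Position 2 ('e'): window [0,2] length 3 -- new best
  Position 3 ('b'): repeat (last at 0), move window start to 1
  Position 3 ('b'): window [1,3] length 3
  Position 4 ('h'): window [1,4] length 4 -- new best
  Position 5 ('c'): window [1,5] length 5 -- new best
Longest substring with no repeats: "debhc" with length 5

5


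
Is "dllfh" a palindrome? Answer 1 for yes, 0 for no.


Input: dllfh
Reversed: hflld
  Compare pos 0 ('d') with pos 4 ('h'): MISMATCH
  Compare pos 1 ('l') with pos 3 ('f'): MISMATCH
Result: not a palindrome

0


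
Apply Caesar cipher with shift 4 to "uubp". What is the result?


Caesar cipher: shift "uubp" by 4
  'u' (pos 20) + 4 = pos 24 = 'y'
  'u' (pos 20) + 4 = pos 24 = 'y'
  'b' (pos 1) + 4 = pos 5 = 'f'
  'p' (pos 15) + 4 = pos 19 = 't'
Result: yyft

yyft


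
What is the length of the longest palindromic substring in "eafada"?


Input: "eafada"
Checking substrings for palindromes:
  [1:4] "afa" (len 3) => palindrome
  [3:6] "ada" (len 3) => palindrome
Longest palindromic substring: "afa" with length 3

3


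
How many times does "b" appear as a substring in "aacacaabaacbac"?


Searching for "b" in "aacacaabaacbac"
Scanning each position:
  Position 0: "a" => no
  Position 1: "a" => no
  Position 2: "c" => no
  Position 3: "a" => no
  Position 4: "c" => no
  Position 5: "a" => no
  Position 6: "a" => no
  Position 7: "b" => MATCH
  Position 8: "a" => no
  Position 9: "a" => no
  Position 10: "c" => no
  Position 11: "b" => MATCH
  Position 12: "a" => no
  Position 13: "c" => no
Total occurrences: 2

2


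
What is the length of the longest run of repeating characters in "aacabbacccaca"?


Input: "aacabbacccaca"
Scanning for longest run:
  Position 1 ('a'): continues run of 'a', length=2
  Position 2 ('c'): new char, reset run to 1
  Position 3 ('a'): new char, reset run to 1
  Position 4 ('b'): new char, reset run to 1
  Position 5 ('b'): continues run of 'b', length=2
  Position 6 ('a'): new char, reset run to 1
  Position 7 ('c'): new char, reset run to 1
  Position 8 ('c'): continues run of 'c', length=2
  Position 9 ('c'): continues run of 'c', length=3
  Position 10 ('a'): new char, reset run to 1
  Position 11 ('c'): new char, reset run to 1
  Position 12 ('a'): new char, reset run to 1
Longest run: 'c' with length 3

3


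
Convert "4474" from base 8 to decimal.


Input: "4474" in base 8
Positional expansion:
  Digit '4' (value 4) x 8^3 = 2048
  Digit '4' (value 4) x 8^2 = 256
  Digit '7' (value 7) x 8^1 = 56
  Digit '4' (value 4) x 8^0 = 4
Sum = 2364

2364


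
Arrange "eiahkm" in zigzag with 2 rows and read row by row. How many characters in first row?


Zigzag "eiahkm" into 2 rows:
Placing characters:
  'e' => row 0
  'i' => row 1
  'a' => row 0
  'h' => row 1
  'k' => row 0
  'm' => row 1
Rows:
  Row 0: "eak"
  Row 1: "ihm"
First row length: 3

3


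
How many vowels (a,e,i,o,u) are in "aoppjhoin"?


Input: aoppjhoin
Checking each character:
  'a' at position 0: vowel (running total: 1)
  'o' at position 1: vowel (running total: 2)
  'p' at position 2: consonant
  'p' at position 3: consonant
  'j' at position 4: consonant
  'h' at position 5: consonant
  'o' at position 6: vowel (running total: 3)
  'i' at position 7: vowel (running total: 4)
  'n' at position 8: consonant
Total vowels: 4

4


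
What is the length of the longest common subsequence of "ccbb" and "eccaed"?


LCS of "ccbb" and "eccaed"
DP table:
           e    c    c    a    e    d
      0    0    0    0    0    0    0
  c   0    0    1    1    1    1    1
  c   0    0    1    2    2    2    2
  b   0    0    1    2    2    2    2
  b   0    0    1    2    2    2    2
LCS length = dp[4][6] = 2

2


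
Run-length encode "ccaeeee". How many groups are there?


Input: ccaeeee
Scanning for consecutive runs:
  Group 1: 'c' x 2 (positions 0-1)
  Group 2: 'a' x 1 (positions 2-2)
  Group 3: 'e' x 4 (positions 3-6)
Total groups: 3

3


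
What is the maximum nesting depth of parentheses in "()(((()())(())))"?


Input: "()(((()())(())))"
Tracking depth:
  Position 0 '(': depth becomes 1
  Position 1 ')': depth becomes 0
  Position 2 '(': depth becomes 1
  Position 3 '(': depth becomes 2
  Position 4 '(': depth becomes 3
  Position 5 '(': depth becomes 4
  Position 6 ')': depth becomes 3
  Position 7 '(': depth becomes 4
  Position 8 ')': depth becomes 3
  Position 9 ')': depth becomes 2
  Position 10 '(': depth becomes 3
  Position 11 '(': depth becomes 4
  Position 12 ')': depth becomes 3
  Position 13 ')': depth becomes 2
  Position 14 ')': depth becomes 1
  Position 15 ')': depth becomes 0
Maximum depth reached: 4

4


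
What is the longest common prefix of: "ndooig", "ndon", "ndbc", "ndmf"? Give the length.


Words: ndooig, ndon, ndbc, ndmf
  Position 0: all 'n' => match
  Position 1: all 'd' => match
  Position 2: ('o', 'o', 'b', 'm') => mismatch, stop
LCP = "nd" (length 2)

2


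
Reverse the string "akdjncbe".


Input: akdjncbe
Reading characters right to left:
  Position 7: 'e'
  Position 6: 'b'
  Position 5: 'c'
  Position 4: 'n'
  Position 3: 'j'
  Position 2: 'd'
  Position 1: 'k'
  Position 0: 'a'
Reversed: ebcnjdka

ebcnjdka


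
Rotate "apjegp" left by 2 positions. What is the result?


Input: "apjegp", rotate left by 2
First 2 characters: "ap"
Remaining characters: "jegp"
Concatenate remaining + first: "jegp" + "ap" = "jegpap"

jegpap


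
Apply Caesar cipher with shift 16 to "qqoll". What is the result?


Caesar cipher: shift "qqoll" by 16
  'q' (pos 16) + 16 = pos 6 = 'g'
  'q' (pos 16) + 16 = pos 6 = 'g'
  'o' (pos 14) + 16 = pos 4 = 'e'
  'l' (pos 11) + 16 = pos 1 = 'b'
  'l' (pos 11) + 16 = pos 1 = 'b'
Result: ggebb

ggebb


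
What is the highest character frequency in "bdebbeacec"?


Input: bdebbeacec
Character counts:
  'a': 1
  'b': 3
  'c': 2
  'd': 1
  'e': 3
Maximum frequency: 3

3


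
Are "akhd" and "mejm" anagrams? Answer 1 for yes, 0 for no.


Strings: "akhd", "mejm"
Sorted first:  adhk
Sorted second: ejmm
Differ at position 0: 'a' vs 'e' => not anagrams

0


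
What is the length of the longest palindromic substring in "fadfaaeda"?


Input: "fadfaaeda"
Checking substrings for palindromes:
  [4:6] "aa" (len 2) => palindrome
Longest palindromic substring: "aa" with length 2

2


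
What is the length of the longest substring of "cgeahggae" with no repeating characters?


Input: "cgeahggae"
Sliding window (track last position of each char):
  Position 0 ('c'): window [0,0] length 1 -- new best
  Position 1 ('g'): window [0,1] length 2 -- new best
  Position 2 ('e'): window [0,2] length 3 -- new best
  Position 3 ('a'): window [0,3] length 4 -- new best
  Position 4 ('h'): window [0,4] length 5 -- new best
  Position 5 ('g'): repeat (last at 1), move window start to 2
  Position 5 ('g'): window [2,5] length 4
  Position 6 ('g'): repeat (last at 5), move window start to 6
  Position 6 ('g'): window [6,6] length 1
  Position 7 ('a'): window [6,7] length 2
  Position 8 ('e'): window [6,8] length 3
Longest substring with no repeats: "cgeah" with length 5

5


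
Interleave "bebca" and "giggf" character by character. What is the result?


Interleaving "bebca" and "giggf":
  Position 0: 'b' from first, 'g' from second => "bg"
  Position 1: 'e' from first, 'i' from second => "ei"
  Position 2: 'b' from first, 'g' from second => "bg"
  Position 3: 'c' from first, 'g' from second => "cg"
  Position 4: 'a' from first, 'f' from second => "af"
Result: bgeibgcgaf

bgeibgcgaf


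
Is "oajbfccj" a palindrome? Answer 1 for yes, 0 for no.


Input: oajbfccj
Reversed: jccfbjao
  Compare pos 0 ('o') with pos 7 ('j'): MISMATCH
  Compare pos 1 ('a') with pos 6 ('c'): MISMATCH
  Compare pos 2 ('j') with pos 5 ('c'): MISMATCH
  Compare pos 3 ('b') with pos 4 ('f'): MISMATCH
Result: not a palindrome

0


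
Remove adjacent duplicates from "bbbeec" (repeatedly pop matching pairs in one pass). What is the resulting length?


Input: bbbeec
Stack-based adjacent duplicate removal:
  Read 'b': push. Stack: b
  Read 'b': matches stack top 'b' => pop. Stack: (empty)
  Read 'b': push. Stack: b
  Read 'e': push. Stack: be
  Read 'e': matches stack top 'e' => pop. Stack: b
  Read 'c': push. Stack: bc
Final stack: "bc" (length 2)

2


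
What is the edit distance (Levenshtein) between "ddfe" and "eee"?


Computing edit distance: "ddfe" -> "eee"
DP table:
           e    e    e
      0    1    2    3
  d   1    1    2    3
  d   2    2    2    3
  f   3    3    3    3
  e   4    3    3    3
Edit distance = dp[4][3] = 3

3


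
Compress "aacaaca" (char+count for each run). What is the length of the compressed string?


Input: aacaaca
Runs:
  'a' x 2 => "a2"
  'c' x 1 => "c1"
  'a' x 2 => "a2"
  'c' x 1 => "c1"
  'a' x 1 => "a1"
Compressed: "a2c1a2c1a1"
Compressed length: 10

10


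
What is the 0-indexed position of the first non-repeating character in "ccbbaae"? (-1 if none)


Input: ccbbaae
Character frequencies:
  'a': 2
  'b': 2
  'c': 2
  'e': 1
Scanning left to right for freq == 1:
  Position 0 ('c'): freq=2, skip
  Position 1 ('c'): freq=2, skip
  Position 2 ('b'): freq=2, skip
  Position 3 ('b'): freq=2, skip
  Position 4 ('a'): freq=2, skip
  Position 5 ('a'): freq=2, skip
  Position 6 ('e'): unique! => answer = 6

6


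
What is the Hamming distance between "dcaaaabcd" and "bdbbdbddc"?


Comparing "dcaaaabcd" and "bdbbdbddc" position by position:
  Position 0: 'd' vs 'b' => differ
  Position 1: 'c' vs 'd' => differ
  Position 2: 'a' vs 'b' => differ
  Position 3: 'a' vs 'b' => differ
  Position 4: 'a' vs 'd' => differ
  Position 5: 'a' vs 'b' => differ
  Position 6: 'b' vs 'd' => differ
  Position 7: 'c' vs 'd' => differ
  Position 8: 'd' vs 'c' => differ
Total differences (Hamming distance): 9

9


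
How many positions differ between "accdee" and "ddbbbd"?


Comparing "accdee" and "ddbbbd" position by position:
  Position 0: 'a' vs 'd' => DIFFER
  Position 1: 'c' vs 'd' => DIFFER
  Position 2: 'c' vs 'b' => DIFFER
  Position 3: 'd' vs 'b' => DIFFER
  Position 4: 'e' vs 'b' => DIFFER
  Position 5: 'e' vs 'd' => DIFFER
Positions that differ: 6

6


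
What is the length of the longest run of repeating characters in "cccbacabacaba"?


Input: "cccbacabacaba"
Scanning for longest run:
  Position 1 ('c'): continues run of 'c', length=2
  Position 2 ('c'): continues run of 'c', length=3
  Position 3 ('b'): new char, reset run to 1
  Position 4 ('a'): new char, reset run to 1
  Position 5 ('c'): new char, reset run to 1
  Position 6 ('a'): new char, reset run to 1
  Position 7 ('b'): new char, reset run to 1
  Position 8 ('a'): new char, reset run to 1
  Position 9 ('c'): new char, reset run to 1
  Position 10 ('a'): new char, reset run to 1
  Position 11 ('b'): new char, reset run to 1
  Position 12 ('a'): new char, reset run to 1
Longest run: 'c' with length 3

3


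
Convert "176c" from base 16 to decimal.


Input: "176c" in base 16
Positional expansion:
  Digit '1' (value 1) x 16^3 = 4096
  Digit '7' (value 7) x 16^2 = 1792
  Digit '6' (value 6) x 16^1 = 96
  Digit 'c' (value 12) x 16^0 = 12
Sum = 5996

5996


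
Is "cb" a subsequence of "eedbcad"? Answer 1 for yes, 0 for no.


Check if "cb" is a subsequence of "eedbcad"
Greedy scan:
  Position 0 ('e'): no match needed
  Position 1 ('e'): no match needed
  Position 2 ('d'): no match needed
  Position 3 ('b'): no match needed
  Position 4 ('c'): matches sub[0] = 'c'
  Position 5 ('a'): no match needed
  Position 6 ('d'): no match needed
Only matched 1/2 characters => not a subsequence

0


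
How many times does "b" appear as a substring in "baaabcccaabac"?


Searching for "b" in "baaabcccaabac"
Scanning each position:
  Position 0: "b" => MATCH
  Position 1: "a" => no
  Position 2: "a" => no
  Position 3: "a" => no
  Position 4: "b" => MATCH
  Position 5: "c" => no
  Position 6: "c" => no
  Position 7: "c" => no
  Position 8: "a" => no
  Position 9: "a" => no
  Position 10: "b" => MATCH
  Position 11: "a" => no
  Position 12: "c" => no
Total occurrences: 3

3


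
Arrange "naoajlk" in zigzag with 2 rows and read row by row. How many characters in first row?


Zigzag "naoajlk" into 2 rows:
Placing characters:
  'n' => row 0
  'a' => row 1
  'o' => row 0
  'a' => row 1
  'j' => row 0
  'l' => row 1
  'k' => row 0
Rows:
  Row 0: "nojk"
  Row 1: "aal"
First row length: 4

4


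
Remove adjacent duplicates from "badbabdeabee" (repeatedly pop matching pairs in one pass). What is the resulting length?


Input: badbabdeabee
Stack-based adjacent duplicate removal:
  Read 'b': push. Stack: b
  Read 'a': push. Stack: ba
  Read 'd': push. Stack: bad
  Read 'b': push. Stack: badb
  Read 'a': push. Stack: badba
  Read 'b': push. Stack: badbab
  Read 'd': push. Stack: badbabd
  Read 'e': push. Stack: badbabde
  Read 'a': push. Stack: badbabdea
  Read 'b': push. Stack: badbabdeab
  Read 'e': push. Stack: badbabdeabe
  Read 'e': matches stack top 'e' => pop. Stack: badbabdeab
Final stack: "badbabdeab" (length 10)

10


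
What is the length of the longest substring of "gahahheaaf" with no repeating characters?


Input: "gahahheaaf"
Sliding window (track last position of each char):
  Position 0 ('g'): window [0,0] length 1 -- new best
  Position 1 ('a'): window [0,1] length 2 -- new best
  Position 2 ('h'): window [0,2] length 3 -- new best
  Position 3 ('a'): repeat (last at 1), move window start to 2
  Position 3 ('a'): window [2,3] length 2
  Position 4 ('h'): repeat (last at 2), move window start to 3
  Position 4 ('h'): window [3,4] length 2
  Position 5 ('h'): repeat (last at 4), move window start to 5
  Position 5 ('h'): window [5,5] length 1
  Position 6 ('e'): window [5,6] length 2
  Position 7 ('a'): window [5,7] length 3
  Position 8 ('a'): repeat (last at 7), move window start to 8
  Position 8 ('a'): window [8,8] length 1
  Position 9 ('f'): window [8,9] length 2
Longest substring with no repeats: "gah" with length 3

3


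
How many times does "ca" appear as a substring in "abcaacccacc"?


Searching for "ca" in "abcaacccacc"
Scanning each position:
  Position 0: "ab" => no
  Position 1: "bc" => no
  Position 2: "ca" => MATCH
  Position 3: "aa" => no
  Position 4: "ac" => no
  Position 5: "cc" => no
  Position 6: "cc" => no
  Position 7: "ca" => MATCH
  Position 8: "ac" => no
  Position 9: "cc" => no
Total occurrences: 2

2


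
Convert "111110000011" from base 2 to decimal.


Input: "111110000011" in base 2
Positional expansion:
  Digit '1' (value 1) x 2^11 = 2048
  Digit '1' (value 1) x 2^10 = 1024
  Digit '1' (value 1) x 2^9 = 512
  Digit '1' (value 1) x 2^8 = 256
  Digit '1' (value 1) x 2^7 = 128
  Digit '0' (value 0) x 2^6 = 0
  Digit '0' (value 0) x 2^5 = 0
  Digit '0' (value 0) x 2^4 = 0
  Digit '0' (value 0) x 2^3 = 0
  Digit '0' (value 0) x 2^2 = 0
  Digit '1' (value 1) x 2^1 = 2
  Digit '1' (value 1) x 2^0 = 1
Sum = 3971

3971


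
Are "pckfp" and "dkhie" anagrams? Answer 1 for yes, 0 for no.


Strings: "pckfp", "dkhie"
Sorted first:  cfkpp
Sorted second: dehik
Differ at position 0: 'c' vs 'd' => not anagrams

0


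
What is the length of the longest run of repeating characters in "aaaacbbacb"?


Input: "aaaacbbacb"
Scanning for longest run:
  Position 1 ('a'): continues run of 'a', length=2
  Position 2 ('a'): continues run of 'a', length=3
  Position 3 ('a'): continues run of 'a', length=4
  Position 4 ('c'): new char, reset run to 1
  Position 5 ('b'): new char, reset run to 1
  Position 6 ('b'): continues run of 'b', length=2
  Position 7 ('a'): new char, reset run to 1
  Position 8 ('c'): new char, reset run to 1
  Position 9 ('b'): new char, reset run to 1
Longest run: 'a' with length 4

4


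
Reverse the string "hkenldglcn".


Input: hkenldglcn
Reading characters right to left:
  Position 9: 'n'
  Position 8: 'c'
  Position 7: 'l'
  Position 6: 'g'
  Position 5: 'd'
  Position 4: 'l'
  Position 3: 'n'
  Position 2: 'e'
  Position 1: 'k'
  Position 0: 'h'
Reversed: nclgdlnekh

nclgdlnekh


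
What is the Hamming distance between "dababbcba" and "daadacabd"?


Comparing "dababbcba" and "daadacabd" position by position:
  Position 0: 'd' vs 'd' => same
  Position 1: 'a' vs 'a' => same
  Position 2: 'b' vs 'a' => differ
  Position 3: 'a' vs 'd' => differ
  Position 4: 'b' vs 'a' => differ
  Position 5: 'b' vs 'c' => differ
  Position 6: 'c' vs 'a' => differ
  Position 7: 'b' vs 'b' => same
  Position 8: 'a' vs 'd' => differ
Total differences (Hamming distance): 6

6


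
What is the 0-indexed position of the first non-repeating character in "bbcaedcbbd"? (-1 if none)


Input: bbcaedcbbd
Character frequencies:
  'a': 1
  'b': 4
  'c': 2
  'd': 2
  'e': 1
Scanning left to right for freq == 1:
  Position 0 ('b'): freq=4, skip
  Position 1 ('b'): freq=4, skip
  Position 2 ('c'): freq=2, skip
  Position 3 ('a'): unique! => answer = 3

3


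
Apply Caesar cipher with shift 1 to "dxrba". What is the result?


Caesar cipher: shift "dxrba" by 1
  'd' (pos 3) + 1 = pos 4 = 'e'
  'x' (pos 23) + 1 = pos 24 = 'y'
  'r' (pos 17) + 1 = pos 18 = 's'
  'b' (pos 1) + 1 = pos 2 = 'c'
  'a' (pos 0) + 1 = pos 1 = 'b'
Result: eyscb

eyscb


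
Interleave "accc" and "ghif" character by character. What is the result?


Interleaving "accc" and "ghif":
  Position 0: 'a' from first, 'g' from second => "ag"
  Position 1: 'c' from first, 'h' from second => "ch"
  Position 2: 'c' from first, 'i' from second => "ci"
  Position 3: 'c' from first, 'f' from second => "cf"
Result: agchcicf

agchcicf


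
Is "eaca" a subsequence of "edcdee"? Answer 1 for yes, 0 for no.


Check if "eaca" is a subsequence of "edcdee"
Greedy scan:
  Position 0 ('e'): matches sub[0] = 'e'
  Position 1 ('d'): no match needed
  Position 2 ('c'): no match needed
  Position 3 ('d'): no match needed
  Position 4 ('e'): no match needed
  Position 5 ('e'): no match needed
Only matched 1/4 characters => not a subsequence

0


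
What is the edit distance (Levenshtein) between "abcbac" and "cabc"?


Computing edit distance: "abcbac" -> "cabc"
DP table:
           c    a    b    c
      0    1    2    3    4
  a   1    1    1    2    3
  b   2    2    2    1    2
  c   3    2    3    2    1
  b   4    3    3    3    2
  a   5    4    3    4    3
  c   6    5    4    4    4
Edit distance = dp[6][4] = 4

4


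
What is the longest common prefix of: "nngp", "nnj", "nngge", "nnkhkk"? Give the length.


Words: nngp, nnj, nngge, nnkhkk
  Position 0: all 'n' => match
  Position 1: all 'n' => match
  Position 2: ('g', 'j', 'g', 'k') => mismatch, stop
LCP = "nn" (length 2)

2


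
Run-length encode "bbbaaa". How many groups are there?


Input: bbbaaa
Scanning for consecutive runs:
  Group 1: 'b' x 3 (positions 0-2)
  Group 2: 'a' x 3 (positions 3-5)
Total groups: 2

2


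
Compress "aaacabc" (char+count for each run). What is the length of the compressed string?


Input: aaacabc
Runs:
  'a' x 3 => "a3"
  'c' x 1 => "c1"
  'a' x 1 => "a1"
  'b' x 1 => "b1"
  'c' x 1 => "c1"
Compressed: "a3c1a1b1c1"
Compressed length: 10

10


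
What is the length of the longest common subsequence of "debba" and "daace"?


LCS of "debba" and "daace"
DP table:
           d    a    a    c    e
      0    0    0    0    0    0
  d   0    1    1    1    1    1
  e   0    1    1    1    1    2
  b   0    1    1    1    1    2
  b   0    1    1    1    1    2
  a   0    1    2    2    2    2
LCS length = dp[5][5] = 2

2


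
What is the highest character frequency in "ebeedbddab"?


Input: ebeedbddab
Character counts:
  'a': 1
  'b': 3
  'd': 3
  'e': 3
Maximum frequency: 3

3


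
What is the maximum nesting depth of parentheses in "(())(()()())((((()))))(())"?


Input: "(())(()()())((((()))))(())"
Tracking depth:
  Position 0 '(': depth becomes 1
  Position 1 '(': depth becomes 2
  Position 2 ')': depth becomes 1
  Position 3 ')': depth becomes 0
  Position 4 '(': depth becomes 1
  Position 5 '(': depth becomes 2
  Position 6 ')': depth becomes 1
  Position 7 '(': depth becomes 2
  Position 8 ')': depth becomes 1
  Position 9 '(': depth becomes 2
  Position 10 ')': depth becomes 1
  Position 11 ')': depth becomes 0
  Position 12 '(': depth becomes 1
  Position 13 '(': depth becomes 2
  Position 14 '(': depth becomes 3
  Position 15 '(': depth becomes 4
  Position 16 '(': depth becomes 5
  Position 17 ')': depth becomes 4
  Position 18 ')': depth becomes 3
  Position 19 ')': depth becomes 2
  Position 20 ')': depth becomes 1
  Position 21 ')': depth becomes 0
  Position 22 '(': depth becomes 1
  Position 23 '(': depth becomes 2
  Position 24 ')': depth becomes 1
  Position 25 ')': depth becomes 0
Maximum depth reached: 5

5


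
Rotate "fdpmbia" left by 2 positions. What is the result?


Input: "fdpmbia", rotate left by 2
First 2 characters: "fd"
Remaining characters: "pmbia"
Concatenate remaining + first: "pmbia" + "fd" = "pmbiafd"

pmbiafd


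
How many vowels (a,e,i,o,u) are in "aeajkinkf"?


Input: aeajkinkf
Checking each character:
  'a' at position 0: vowel (running total: 1)
  'e' at position 1: vowel (running total: 2)
  'a' at position 2: vowel (running total: 3)
  'j' at position 3: consonant
  'k' at position 4: consonant
  'i' at position 5: vowel (running total: 4)
  'n' at position 6: consonant
  'k' at position 7: consonant
  'f' at position 8: consonant
Total vowels: 4

4


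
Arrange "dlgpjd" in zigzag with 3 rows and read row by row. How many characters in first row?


Zigzag "dlgpjd" into 3 rows:
Placing characters:
  'd' => row 0
  'l' => row 1
  'g' => row 2
  'p' => row 1
  'j' => row 0
  'd' => row 1
Rows:
  Row 0: "dj"
  Row 1: "lpd"
  Row 2: "g"
First row length: 2

2


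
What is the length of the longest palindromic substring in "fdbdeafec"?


Input: "fdbdeafec"
Checking substrings for palindromes:
  [1:4] "dbd" (len 3) => palindrome
Longest palindromic substring: "dbd" with length 3

3


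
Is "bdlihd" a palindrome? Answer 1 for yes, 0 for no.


Input: bdlihd
Reversed: dhildb
  Compare pos 0 ('b') with pos 5 ('d'): MISMATCH
  Compare pos 1 ('d') with pos 4 ('h'): MISMATCH
  Compare pos 2 ('l') with pos 3 ('i'): MISMATCH
Result: not a palindrome

0


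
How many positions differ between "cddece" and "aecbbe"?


Comparing "cddece" and "aecbbe" position by position:
  Position 0: 'c' vs 'a' => DIFFER
  Position 1: 'd' vs 'e' => DIFFER
  Position 2: 'd' vs 'c' => DIFFER
  Position 3: 'e' vs 'b' => DIFFER
  Position 4: 'c' vs 'b' => DIFFER
  Position 5: 'e' vs 'e' => same
Positions that differ: 5

5


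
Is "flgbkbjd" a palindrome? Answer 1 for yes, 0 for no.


Input: flgbkbjd
Reversed: djbkbglf
  Compare pos 0 ('f') with pos 7 ('d'): MISMATCH
  Compare pos 1 ('l') with pos 6 ('j'): MISMATCH
  Compare pos 2 ('g') with pos 5 ('b'): MISMATCH
  Compare pos 3 ('b') with pos 4 ('k'): MISMATCH
Result: not a palindrome

0


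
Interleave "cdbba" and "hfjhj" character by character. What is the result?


Interleaving "cdbba" and "hfjhj":
  Position 0: 'c' from first, 'h' from second => "ch"
  Position 1: 'd' from first, 'f' from second => "df"
  Position 2: 'b' from first, 'j' from second => "bj"
  Position 3: 'b' from first, 'h' from second => "bh"
  Position 4: 'a' from first, 'j' from second => "aj"
Result: chdfbjbhaj

chdfbjbhaj


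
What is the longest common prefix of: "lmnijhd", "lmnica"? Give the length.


Words: lmnijhd, lmnica
  Position 0: all 'l' => match
  Position 1: all 'm' => match
  Position 2: all 'n' => match
  Position 3: all 'i' => match
  Position 4: ('j', 'c') => mismatch, stop
LCP = "lmni" (length 4)

4


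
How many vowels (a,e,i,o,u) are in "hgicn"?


Input: hgicn
Checking each character:
  'h' at position 0: consonant
  'g' at position 1: consonant
  'i' at position 2: vowel (running total: 1)
  'c' at position 3: consonant
  'n' at position 4: consonant
Total vowels: 1

1


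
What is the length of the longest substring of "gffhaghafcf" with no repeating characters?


Input: "gffhaghafcf"
Sliding window (track last position of each char):
  Position 0 ('g'): window [0,0] length 1 -- new best
  Position 1 ('f'): window [0,1] length 2 -- new best
  Position 2 ('f'): repeat (last at 1), move window start to 2
  Position 2 ('f'): window [2,2] length 1
  Position 3 ('h'): window [2,3] length 2
  Position 4 ('a'): window [2,4] length 3 -- new best
  Position 5 ('g'): window [2,5] length 4 -- new best
  Position 6 ('h'): repeat (last at 3), move window start to 4
  Position 6 ('h'): window [4,6] length 3
  Position 7 ('a'): repeat (last at 4), move window start to 5
  Position 7 ('a'): window [5,7] length 3
  Position 8 ('f'): window [5,8] length 4
  Position 9 ('c'): window [5,9] length 5 -- new best
  Position 10 ('f'): repeat (last at 8), move window start to 9
  Position 10 ('f'): window [9,10] length 2
Longest substring with no repeats: "ghafc" with length 5

5


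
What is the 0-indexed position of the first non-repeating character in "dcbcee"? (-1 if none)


Input: dcbcee
Character frequencies:
  'b': 1
  'c': 2
  'd': 1
  'e': 2
Scanning left to right for freq == 1:
  Position 0 ('d'): unique! => answer = 0

0


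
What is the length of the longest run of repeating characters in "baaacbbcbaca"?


Input: "baaacbbcbaca"
Scanning for longest run:
  Position 1 ('a'): new char, reset run to 1
  Position 2 ('a'): continues run of 'a', length=2
  Position 3 ('a'): continues run of 'a', length=3
  Position 4 ('c'): new char, reset run to 1
  Position 5 ('b'): new char, reset run to 1
  Position 6 ('b'): continues run of 'b', length=2
  Position 7 ('c'): new char, reset run to 1
  Position 8 ('b'): new char, reset run to 1
  Position 9 ('a'): new char, reset run to 1
  Position 10 ('c'): new char, reset run to 1
  Position 11 ('a'): new char, reset run to 1
Longest run: 'a' with length 3

3


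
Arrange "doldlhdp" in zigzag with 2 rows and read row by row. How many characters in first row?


Zigzag "doldlhdp" into 2 rows:
Placing characters:
  'd' => row 0
  'o' => row 1
  'l' => row 0
  'd' => row 1
  'l' => row 0
  'h' => row 1
  'd' => row 0
  'p' => row 1
Rows:
  Row 0: "dlld"
  Row 1: "odhp"
First row length: 4

4


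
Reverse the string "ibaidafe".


Input: ibaidafe
Reading characters right to left:
  Position 7: 'e'
  Position 6: 'f'
  Position 5: 'a'
  Position 4: 'd'
  Position 3: 'i'
  Position 2: 'a'
  Position 1: 'b'
  Position 0: 'i'
Reversed: efadiabi

efadiabi


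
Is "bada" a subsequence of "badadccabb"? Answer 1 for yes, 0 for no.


Check if "bada" is a subsequence of "badadccabb"
Greedy scan:
  Position 0 ('b'): matches sub[0] = 'b'
  Position 1 ('a'): matches sub[1] = 'a'
  Position 2 ('d'): matches sub[2] = 'd'
  Position 3 ('a'): matches sub[3] = 'a'
  Position 4 ('d'): no match needed
  Position 5 ('c'): no match needed
  Position 6 ('c'): no match needed
  Position 7 ('a'): no match needed
  Position 8 ('b'): no match needed
  Position 9 ('b'): no match needed
All 4 characters matched => is a subsequence

1


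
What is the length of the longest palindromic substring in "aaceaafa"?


Input: "aaceaafa"
Checking substrings for palindromes:
  [5:8] "afa" (len 3) => palindrome
  [0:2] "aa" (len 2) => palindrome
  [4:6] "aa" (len 2) => palindrome
Longest palindromic substring: "afa" with length 3

3


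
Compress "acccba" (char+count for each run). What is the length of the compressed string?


Input: acccba
Runs:
  'a' x 1 => "a1"
  'c' x 3 => "c3"
  'b' x 1 => "b1"
  'a' x 1 => "a1"
Compressed: "a1c3b1a1"
Compressed length: 8

8


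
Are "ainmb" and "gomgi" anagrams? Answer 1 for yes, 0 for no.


Strings: "ainmb", "gomgi"
Sorted first:  abimn
Sorted second: ggimo
Differ at position 0: 'a' vs 'g' => not anagrams

0


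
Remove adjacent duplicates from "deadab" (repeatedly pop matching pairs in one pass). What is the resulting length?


Input: deadab
Stack-based adjacent duplicate removal:
  Read 'd': push. Stack: d
  Read 'e': push. Stack: de
  Read 'a': push. Stack: dea
  Read 'd': push. Stack: dead
  Read 'a': push. Stack: deada
  Read 'b': push. Stack: deadab
Final stack: "deadab" (length 6)

6


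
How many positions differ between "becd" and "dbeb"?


Comparing "becd" and "dbeb" position by position:
  Position 0: 'b' vs 'd' => DIFFER
  Position 1: 'e' vs 'b' => DIFFER
  Position 2: 'c' vs 'e' => DIFFER
  Position 3: 'd' vs 'b' => DIFFER
Positions that differ: 4

4


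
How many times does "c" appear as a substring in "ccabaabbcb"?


Searching for "c" in "ccabaabbcb"
Scanning each position:
  Position 0: "c" => MATCH
  Position 1: "c" => MATCH
  Position 2: "a" => no
  Position 3: "b" => no
  Position 4: "a" => no
  Position 5: "a" => no
  Position 6: "b" => no
  Position 7: "b" => no
  Position 8: "c" => MATCH
  Position 9: "b" => no
Total occurrences: 3

3


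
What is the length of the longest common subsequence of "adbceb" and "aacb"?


LCS of "adbceb" and "aacb"
DP table:
           a    a    c    b
      0    0    0    0    0
  a   0    1    1    1    1
  d   0    1    1    1    1
  b   0    1    1    1    2
  c   0    1    1    2    2
  e   0    1    1    2    2
  b   0    1    1    2    3
LCS length = dp[6][4] = 3

3


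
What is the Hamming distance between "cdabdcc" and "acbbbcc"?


Comparing "cdabdcc" and "acbbbcc" position by position:
  Position 0: 'c' vs 'a' => differ
  Position 1: 'd' vs 'c' => differ
  Position 2: 'a' vs 'b' => differ
  Position 3: 'b' vs 'b' => same
  Position 4: 'd' vs 'b' => differ
  Position 5: 'c' vs 'c' => same
  Position 6: 'c' vs 'c' => same
Total differences (Hamming distance): 4

4


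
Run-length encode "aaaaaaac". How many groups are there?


Input: aaaaaaac
Scanning for consecutive runs:
  Group 1: 'a' x 7 (positions 0-6)
  Group 2: 'c' x 1 (positions 7-7)
Total groups: 2

2


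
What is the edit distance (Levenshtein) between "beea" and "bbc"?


Computing edit distance: "beea" -> "bbc"
DP table:
           b    b    c
      0    1    2    3
  b   1    0    1    2
  e   2    1    1    2
  e   3    2    2    2
  a   4    3    3    3
Edit distance = dp[4][3] = 3

3


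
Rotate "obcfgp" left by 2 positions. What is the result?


Input: "obcfgp", rotate left by 2
First 2 characters: "ob"
Remaining characters: "cfgp"
Concatenate remaining + first: "cfgp" + "ob" = "cfgpob"

cfgpob


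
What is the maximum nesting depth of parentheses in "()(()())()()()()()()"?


Input: "()(()())()()()()()()"
Tracking depth:
  Position 0 '(': depth becomes 1
  Position 1 ')': depth becomes 0
  Position 2 '(': depth becomes 1
  Position 3 '(': depth becomes 2
  Position 4 ')': depth becomes 1
  Position 5 '(': depth becomes 2
  Position 6 ')': depth becomes 1
  Position 7 ')': depth becomes 0
  Position 8 '(': depth becomes 1
  Position 9 ')': depth becomes 0
  Position 10 '(': depth becomes 1
  Position 11 ')': depth becomes 0
  Position 12 '(': depth becomes 1
  Position 13 ')': depth becomes 0
  Position 14 '(': depth becomes 1
  Position 15 ')': depth becomes 0
  Position 16 '(': depth becomes 1
  Position 17 ')': depth becomes 0
  Position 18 '(': depth becomes 1
  Position 19 ')': depth becomes 0
Maximum depth reached: 2

2


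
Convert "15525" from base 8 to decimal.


Input: "15525" in base 8
Positional expansion:
  Digit '1' (value 1) x 8^4 = 4096
  Digit '5' (value 5) x 8^3 = 2560
  Digit '5' (value 5) x 8^2 = 320
  Digit '2' (value 2) x 8^1 = 16
  Digit '5' (value 5) x 8^0 = 5
Sum = 6997

6997


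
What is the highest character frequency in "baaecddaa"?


Input: baaecddaa
Character counts:
  'a': 4
  'b': 1
  'c': 1
  'd': 2
  'e': 1
Maximum frequency: 4

4


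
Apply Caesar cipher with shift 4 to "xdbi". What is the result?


Caesar cipher: shift "xdbi" by 4
  'x' (pos 23) + 4 = pos 1 = 'b'
  'd' (pos 3) + 4 = pos 7 = 'h'
  'b' (pos 1) + 4 = pos 5 = 'f'
  'i' (pos 8) + 4 = pos 12 = 'm'
Result: bhfm

bhfm
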